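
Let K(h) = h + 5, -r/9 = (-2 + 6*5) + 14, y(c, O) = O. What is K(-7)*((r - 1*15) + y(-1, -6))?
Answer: 798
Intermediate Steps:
r = -378 (r = -9*((-2 + 6*5) + 14) = -9*((-2 + 30) + 14) = -9*(28 + 14) = -9*42 = -378)
K(h) = 5 + h
K(-7)*((r - 1*15) + y(-1, -6)) = (5 - 7)*((-378 - 1*15) - 6) = -2*((-378 - 15) - 6) = -2*(-393 - 6) = -2*(-399) = 798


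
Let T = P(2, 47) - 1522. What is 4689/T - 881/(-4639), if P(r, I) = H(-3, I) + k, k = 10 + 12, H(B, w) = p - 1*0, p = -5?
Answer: -20426366/6981695 ≈ -2.9257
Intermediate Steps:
H(B, w) = -5 (H(B, w) = -5 - 1*0 = -5 + 0 = -5)
k = 22
P(r, I) = 17 (P(r, I) = -5 + 22 = 17)
T = -1505 (T = 17 - 1522 = -1505)
4689/T - 881/(-4639) = 4689/(-1505) - 881/(-4639) = 4689*(-1/1505) - 881*(-1/4639) = -4689/1505 + 881/4639 = -20426366/6981695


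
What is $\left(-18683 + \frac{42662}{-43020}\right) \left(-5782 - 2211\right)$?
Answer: $\frac{3212328039373}{21510} \approx 1.4934 \cdot 10^{8}$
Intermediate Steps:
$\left(-18683 + \frac{42662}{-43020}\right) \left(-5782 - 2211\right) = \left(-18683 + 42662 \left(- \frac{1}{43020}\right)\right) \left(-7993\right) = \left(-18683 - \frac{21331}{21510}\right) \left(-7993\right) = \left(- \frac{401892661}{21510}\right) \left(-7993\right) = \frac{3212328039373}{21510}$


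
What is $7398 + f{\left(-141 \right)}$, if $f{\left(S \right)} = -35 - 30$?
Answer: $7333$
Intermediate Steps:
$f{\left(S \right)} = -65$ ($f{\left(S \right)} = -35 - 30 = -65$)
$7398 + f{\left(-141 \right)} = 7398 - 65 = 7333$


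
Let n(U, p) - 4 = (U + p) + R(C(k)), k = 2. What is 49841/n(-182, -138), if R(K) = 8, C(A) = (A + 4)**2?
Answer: -4531/28 ≈ -161.82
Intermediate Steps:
C(A) = (4 + A)**2
n(U, p) = 12 + U + p (n(U, p) = 4 + ((U + p) + 8) = 4 + (8 + U + p) = 12 + U + p)
49841/n(-182, -138) = 49841/(12 - 182 - 138) = 49841/(-308) = 49841*(-1/308) = -4531/28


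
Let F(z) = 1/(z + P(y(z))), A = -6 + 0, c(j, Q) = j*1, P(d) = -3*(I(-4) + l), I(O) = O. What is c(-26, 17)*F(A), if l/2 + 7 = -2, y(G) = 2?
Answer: -13/30 ≈ -0.43333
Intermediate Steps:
l = -18 (l = -14 + 2*(-2) = -14 - 4 = -18)
P(d) = 66 (P(d) = -3*(-4 - 18) = -3*(-22) = 66)
c(j, Q) = j
A = -6
F(z) = 1/(66 + z) (F(z) = 1/(z + 66) = 1/(66 + z))
c(-26, 17)*F(A) = -26/(66 - 6) = -26/60 = -26*1/60 = -13/30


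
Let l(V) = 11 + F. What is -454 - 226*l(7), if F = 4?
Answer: -3844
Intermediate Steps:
l(V) = 15 (l(V) = 11 + 4 = 15)
-454 - 226*l(7) = -454 - 226*15 = -454 - 3390 = -3844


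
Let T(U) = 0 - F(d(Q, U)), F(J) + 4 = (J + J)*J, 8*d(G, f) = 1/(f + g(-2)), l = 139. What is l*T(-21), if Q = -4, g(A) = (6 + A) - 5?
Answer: 8611189/15488 ≈ 555.99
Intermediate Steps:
g(A) = 1 + A
d(G, f) = 1/(8*(-1 + f)) (d(G, f) = 1/(8*(f + (1 - 2))) = 1/(8*(f - 1)) = 1/(8*(-1 + f)))
F(J) = -4 + 2*J² (F(J) = -4 + (J + J)*J = -4 + (2*J)*J = -4 + 2*J²)
T(U) = 4 - 1/(32*(-1 + U)²) (T(U) = 0 - (-4 + 2*(1/(8*(-1 + U)))²) = 0 - (-4 + 2*(1/(64*(-1 + U)²))) = 0 - (-4 + 1/(32*(-1 + U)²)) = 0 + (4 - 1/(32*(-1 + U)²)) = 4 - 1/(32*(-1 + U)²))
l*T(-21) = 139*(4 - 1/(32*(-1 - 21)²)) = 139*(4 - 1/32/(-22)²) = 139*(4 - 1/32*1/484) = 139*(4 - 1/15488) = 139*(61951/15488) = 8611189/15488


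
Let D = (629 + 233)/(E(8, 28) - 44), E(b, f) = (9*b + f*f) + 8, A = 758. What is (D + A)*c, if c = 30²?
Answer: 28008990/41 ≈ 6.8315e+5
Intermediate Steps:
E(b, f) = 8 + f² + 9*b (E(b, f) = (9*b + f²) + 8 = (f² + 9*b) + 8 = 8 + f² + 9*b)
c = 900
D = 431/410 (D = (629 + 233)/((8 + 28² + 9*8) - 44) = 862/((8 + 784 + 72) - 44) = 862/(864 - 44) = 862/820 = 862*(1/820) = 431/410 ≈ 1.0512)
(D + A)*c = (431/410 + 758)*900 = (311211/410)*900 = 28008990/41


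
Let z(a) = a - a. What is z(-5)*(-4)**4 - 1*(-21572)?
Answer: 21572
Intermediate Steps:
z(a) = 0
z(-5)*(-4)**4 - 1*(-21572) = 0*(-4)**4 - 1*(-21572) = 0*256 + 21572 = 0 + 21572 = 21572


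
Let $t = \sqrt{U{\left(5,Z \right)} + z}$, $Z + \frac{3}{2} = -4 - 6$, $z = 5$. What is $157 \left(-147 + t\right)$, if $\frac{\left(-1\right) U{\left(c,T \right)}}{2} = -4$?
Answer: $-23079 + 157 \sqrt{13} \approx -22513.0$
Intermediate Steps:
$Z = - \frac{23}{2}$ ($Z = - \frac{3}{2} - 10 = - \frac{23}{2} \approx -11.5$)
$U{\left(c,T \right)} = 8$ ($U{\left(c,T \right)} = \left(-2\right) \left(-4\right) = 8$)
$t = \sqrt{13}$ ($t = \sqrt{8 + 5} = \sqrt{13} \approx 3.6056$)
$157 \left(-147 + t\right) = 157 \left(-147 + \sqrt{13}\right) = -23079 + 157 \sqrt{13}$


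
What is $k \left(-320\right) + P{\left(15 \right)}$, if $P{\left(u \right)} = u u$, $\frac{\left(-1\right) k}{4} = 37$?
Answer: $47585$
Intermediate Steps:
$k = -148$ ($k = \left(-4\right) 37 = -148$)
$P{\left(u \right)} = u^{2}$
$k \left(-320\right) + P{\left(15 \right)} = \left(-148\right) \left(-320\right) + 15^{2} = 47360 + 225 = 47585$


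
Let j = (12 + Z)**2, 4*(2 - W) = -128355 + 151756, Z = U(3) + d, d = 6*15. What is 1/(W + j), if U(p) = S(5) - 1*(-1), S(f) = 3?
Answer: 4/21551 ≈ 0.00018561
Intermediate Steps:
d = 90
U(p) = 4 (U(p) = 3 - 1*(-1) = 3 + 1 = 4)
Z = 94 (Z = 4 + 90 = 94)
W = -23393/4 (W = 2 - (-128355 + 151756)/4 = 2 - 1/4*23401 = 2 - 23401/4 = -23393/4 ≈ -5848.3)
j = 11236 (j = (12 + 94)**2 = 106**2 = 11236)
1/(W + j) = 1/(-23393/4 + 11236) = 1/(21551/4) = 4/21551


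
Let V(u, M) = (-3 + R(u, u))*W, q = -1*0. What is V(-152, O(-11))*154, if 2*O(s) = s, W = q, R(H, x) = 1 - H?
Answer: 0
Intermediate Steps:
q = 0
W = 0
O(s) = s/2
V(u, M) = 0 (V(u, M) = (-3 + (1 - u))*0 = (-2 - u)*0 = 0)
V(-152, O(-11))*154 = 0*154 = 0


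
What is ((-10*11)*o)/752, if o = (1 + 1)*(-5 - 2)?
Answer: 385/188 ≈ 2.0479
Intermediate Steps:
o = -14 (o = 2*(-7) = -14)
((-10*11)*o)/752 = (-10*11*(-14))/752 = -110*(-14)*(1/752) = 1540*(1/752) = 385/188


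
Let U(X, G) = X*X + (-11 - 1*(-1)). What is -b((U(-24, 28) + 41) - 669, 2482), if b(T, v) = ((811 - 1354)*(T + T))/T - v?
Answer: 3568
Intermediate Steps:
U(X, G) = -10 + X**2 (U(X, G) = X**2 + (-11 + 1) = X**2 - 10 = -10 + X**2)
b(T, v) = -1086 - v (b(T, v) = (-1086*T)/T - v = -1086 - v)
-b((U(-24, 28) + 41) - 669, 2482) = -(-1086 - 1*2482) = -(-1086 - 2482) = -1*(-3568) = 3568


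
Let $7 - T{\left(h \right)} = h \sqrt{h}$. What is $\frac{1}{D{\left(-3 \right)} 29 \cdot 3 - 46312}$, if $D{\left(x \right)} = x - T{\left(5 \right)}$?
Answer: $- \frac{47182}{2225194999} - \frac{435 \sqrt{5}}{2225194999} \approx -2.1641 \cdot 10^{-5}$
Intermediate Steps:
$T{\left(h \right)} = 7 - h^{\frac{3}{2}}$ ($T{\left(h \right)} = 7 - h \sqrt{h} = 7 - h^{\frac{3}{2}}$)
$D{\left(x \right)} = -7 + x + 5 \sqrt{5}$ ($D{\left(x \right)} = x - \left(7 - 5^{\frac{3}{2}}\right) = x - \left(7 - 5 \sqrt{5}\right) = -7 + x + 5 \sqrt{5}$)
$\frac{1}{D{\left(-3 \right)} 29 \cdot 3 - 46312} = \frac{1}{\left(-7 - 3 + 5 \sqrt{5}\right) 29 \cdot 3 - 46312} = \frac{1}{\left(-10 + 5 \sqrt{5}\right) 29 \cdot 3 - 46312} = \frac{1}{\left(-290 + 145 \sqrt{5}\right) 3 - 46312} = \frac{1}{\left(-870 + 435 \sqrt{5}\right) - 46312} = \frac{1}{-47182 + 435 \sqrt{5}}$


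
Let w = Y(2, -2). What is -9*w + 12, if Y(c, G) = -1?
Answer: 21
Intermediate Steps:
w = -1
-9*w + 12 = -9*(-1) + 12 = 9 + 12 = 21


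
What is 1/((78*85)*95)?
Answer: 1/629850 ≈ 1.5877e-6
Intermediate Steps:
1/((78*85)*95) = 1/(6630*95) = 1/629850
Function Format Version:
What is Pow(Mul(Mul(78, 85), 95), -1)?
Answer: Rational(1, 629850) ≈ 1.5877e-6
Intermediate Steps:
Pow(Mul(Mul(78, 85), 95), -1) = Pow(Mul(6630, 95), -1) = Pow(629850, -1) = Rational(1, 629850)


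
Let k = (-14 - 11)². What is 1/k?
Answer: 1/625 ≈ 0.0016000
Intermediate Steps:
k = 625 (k = (-25)² = 625)
1/k = 1/625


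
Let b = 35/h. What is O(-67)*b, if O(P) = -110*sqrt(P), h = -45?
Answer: 770*I*sqrt(67)/9 ≈ 700.3*I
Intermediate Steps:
b = -7/9 (b = 35/(-45) = 35*(-1/45) = -7/9 ≈ -0.77778)
O(-67)*b = -110*I*sqrt(67)*(-7/9) = 770*I*sqrt(67)/9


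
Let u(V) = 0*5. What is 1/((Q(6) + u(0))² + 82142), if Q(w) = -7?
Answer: 1/82191 ≈ 1.2167e-5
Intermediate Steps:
u(V) = 0
1/((Q(6) + u(0))² + 82142) = 1/((-7 + 0)² + 82142) = 1/((-7)² + 82142) = 1/(49 + 82142) = 1/82191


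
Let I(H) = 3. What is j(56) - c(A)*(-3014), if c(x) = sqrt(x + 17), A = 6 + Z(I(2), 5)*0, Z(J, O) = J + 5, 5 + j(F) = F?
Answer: 51 + 3014*sqrt(23) ≈ 14506.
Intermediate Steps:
j(F) = -5 + F
Z(J, O) = 5 + J
A = 6 (A = 6 + (5 + 3)*0 = 6 + 8*0 = 6 + 0 = 6)
c(x) = sqrt(17 + x)
j(56) - c(A)*(-3014) = (-5 + 56) - sqrt(17 + 6)*(-3014) = 51 - sqrt(23)*(-3014) = 51 - (-3014)*sqrt(23) = 51 + 3014*sqrt(23)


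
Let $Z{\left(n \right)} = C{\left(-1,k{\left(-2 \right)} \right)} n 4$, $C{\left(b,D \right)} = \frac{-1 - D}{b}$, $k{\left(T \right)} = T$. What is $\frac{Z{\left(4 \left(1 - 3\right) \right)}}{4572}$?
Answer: $\frac{8}{1143} \approx 0.0069991$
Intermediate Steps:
$C{\left(b,D \right)} = \frac{-1 - D}{b}$
$Z{\left(n \right)} = - 4 n$ ($Z{\left(n \right)} = \frac{-1 - -2}{-1} n 4 = - (-1 + 2) n 4 = \left(-1\right) 1 n 4 = - n 4 = - 4 n$)
$\frac{Z{\left(4 \left(1 - 3\right) \right)}}{4572} = \frac{\left(-4\right) 4 \left(1 - 3\right)}{4572} = - 4 \cdot 4 \left(-2\right) \frac{1}{4572} = \left(-4\right) \left(-8\right) \frac{1}{4572} = 32 \cdot \frac{1}{4572} = \frac{8}{1143}$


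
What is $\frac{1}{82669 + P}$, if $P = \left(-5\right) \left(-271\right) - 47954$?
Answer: $\frac{1}{36070} \approx 2.7724 \cdot 10^{-5}$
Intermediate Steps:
$P = -46599$ ($P = 1355 - 47954 = -46599$)
$\frac{1}{82669 + P} = \frac{1}{82669 - 46599} = \frac{1}{36070}$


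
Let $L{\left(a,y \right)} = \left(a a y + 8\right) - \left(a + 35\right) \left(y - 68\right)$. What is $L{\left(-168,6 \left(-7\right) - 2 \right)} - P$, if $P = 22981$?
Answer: $-1279725$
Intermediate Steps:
$L{\left(a,y \right)} = 8 + y a^{2} - \left(-68 + y\right) \left(35 + a\right)$ ($L{\left(a,y \right)} = \left(a^{2} y + 8\right) - \left(35 + a\right) \left(-68 + y\right) = \left(y a^{2} + 8\right) - \left(-68 + y\right) \left(35 + a\right) = \left(8 + y a^{2}\right) - \left(-68 + y\right) \left(35 + a\right) = 8 + y a^{2} - \left(-68 + y\right) \left(35 + a\right)$)
$L{\left(-168,6 \left(-7\right) - 2 \right)} - P = \left(2388 - 35 \left(6 \left(-7\right) - 2\right) + 68 \left(-168\right) + \left(6 \left(-7\right) - 2\right) \left(-168\right)^{2} - - 168 \left(6 \left(-7\right) - 2\right)\right) - 22981 = \left(2388 - 35 \left(-42 - 2\right) - 11424 + \left(-42 - 2\right) 28224 - - 168 \left(-42 - 2\right)\right) - 22981 = \left(2388 - -1540 - 11424 - 1241856 - \left(-168\right) \left(-44\right)\right) - 22981 = \left(2388 + 1540 - 11424 - 1241856 - 7392\right) - 22981 = -1256744 - 22981 = -1279725$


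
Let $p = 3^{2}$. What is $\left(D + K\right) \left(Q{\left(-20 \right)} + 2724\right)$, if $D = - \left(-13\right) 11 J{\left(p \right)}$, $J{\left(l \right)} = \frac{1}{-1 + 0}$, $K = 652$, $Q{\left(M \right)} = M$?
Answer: $1376336$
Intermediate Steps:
$p = 9$
$J{\left(l \right)} = -1$ ($J{\left(l \right)} = \frac{1}{-1} = -1$)
$D = -143$ ($D = - \left(-13\right) 11 \left(-1\right) = - \left(-143\right) \left(-1\right) = \left(-1\right) 143 = -143$)
$\left(D + K\right) \left(Q{\left(-20 \right)} + 2724\right) = \left(-143 + 652\right) \left(-20 + 2724\right) = 509 \cdot 2704 = 1376336$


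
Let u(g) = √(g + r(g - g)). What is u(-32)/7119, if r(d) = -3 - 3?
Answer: I*√38/7119 ≈ 0.00086591*I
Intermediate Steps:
r(d) = -6
u(g) = √(-6 + g) (u(g) = √(g - 6) = √(-6 + g))
u(-32)/7119 = √(-6 - 32)/7119 = √(-38)*(1/7119) = (I*√38)*(1/7119) = I*√38/7119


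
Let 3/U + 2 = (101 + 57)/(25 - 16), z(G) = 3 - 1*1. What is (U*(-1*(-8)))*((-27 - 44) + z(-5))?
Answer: -3726/35 ≈ -106.46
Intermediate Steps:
z(G) = 2 (z(G) = 3 - 1 = 2)
U = 27/140 (U = 3/(-2 + (101 + 57)/(25 - 16)) = 3/(-2 + 158/9) = 3/(140/9) = 3*(9/140) = 27/140 ≈ 0.19286)
(U*(-1*(-8)))*((-27 - 44) + z(-5)) = (27*(-1*(-8))/140)*((-27 - 44) + 2) = ((27/140)*8)*(-71 + 2) = (54/35)*(-69) = -3726/35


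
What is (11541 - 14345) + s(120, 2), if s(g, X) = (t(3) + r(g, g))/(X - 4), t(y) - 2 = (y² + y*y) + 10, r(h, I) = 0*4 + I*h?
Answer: -10019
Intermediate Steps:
r(h, I) = I*h (r(h, I) = 0 + I*h = I*h)
t(y) = 12 + 2*y² (t(y) = 2 + ((y² + y*y) + 10) = 2 + ((y² + y²) + 10) = 2 + (2*y² + 10) = 2 + (10 + 2*y²) = 12 + 2*y²)
s(g, X) = (30 + g²)/(-4 + X) (s(g, X) = ((12 + 2*3²) + g*g)/(X - 4) = ((12 + 2*9) + g²)/(-4 + X) = ((12 + 18) + g²)/(-4 + X) = (30 + g²)/(-4 + X))
(11541 - 14345) + s(120, 2) = (11541 - 14345) + (30 + 120²)/(-4 + 2) = -2804 + (30 + 14400)/(-2) = -2804 - ½*14430 = -2804 - 7215 = -10019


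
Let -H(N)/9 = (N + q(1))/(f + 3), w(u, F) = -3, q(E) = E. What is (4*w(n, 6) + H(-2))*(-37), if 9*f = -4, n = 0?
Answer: 7215/23 ≈ 313.70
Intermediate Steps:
f = -4/9 (f = (⅑)*(-4) = -4/9 ≈ -0.44444)
H(N) = -81/23 - 81*N/23 (H(N) = -9*(N + 1)/(-4/9 + 3) = -9*(1 + N)/23/9 = -9*(1 + N)*9/23 = -9*(9/23 + 9*N/23) = -81/23 - 81*N/23)
(4*w(n, 6) + H(-2))*(-37) = (4*(-3) + (-81/23 - 81/23*(-2)))*(-37) = (-12 + (-81/23 + 162/23))*(-37) = (-12 + 81/23)*(-37) = -195/23*(-37) = 7215/23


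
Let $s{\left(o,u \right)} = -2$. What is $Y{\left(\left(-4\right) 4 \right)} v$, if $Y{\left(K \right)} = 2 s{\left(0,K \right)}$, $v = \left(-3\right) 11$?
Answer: $132$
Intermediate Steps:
$v = -33$
$Y{\left(K \right)} = -4$ ($Y{\left(K \right)} = 2 \left(-2\right) = -4$)
$Y{\left(\left(-4\right) 4 \right)} v = \left(-4\right) \left(-33\right) = 132$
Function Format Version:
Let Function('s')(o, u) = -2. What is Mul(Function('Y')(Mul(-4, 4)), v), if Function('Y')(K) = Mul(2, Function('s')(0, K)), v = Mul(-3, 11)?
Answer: 132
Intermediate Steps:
v = -33
Function('Y')(K) = -4 (Function('Y')(K) = Mul(2, -2) = -4)
Mul(Function('Y')(Mul(-4, 4)), v) = Mul(-4, -33) = 132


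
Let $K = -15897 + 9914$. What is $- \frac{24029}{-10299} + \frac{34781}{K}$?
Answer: $- \frac{214444012}{61618917} \approx -3.4802$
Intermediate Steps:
$K = -5983$
$- \frac{24029}{-10299} + \frac{34781}{K} = - \frac{24029}{-10299} + \frac{34781}{-5983} = \left(-24029\right) \left(- \frac{1}{10299}\right) + 34781 \left(- \frac{1}{5983}\right) = \frac{24029}{10299} - \frac{34781}{5983} = - \frac{214444012}{61618917}$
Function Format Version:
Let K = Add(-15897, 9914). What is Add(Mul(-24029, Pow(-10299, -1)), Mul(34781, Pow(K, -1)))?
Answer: Rational(-214444012, 61618917) ≈ -3.4802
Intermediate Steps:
K = -5983
Add(Mul(-24029, Pow(-10299, -1)), Mul(34781, Pow(K, -1))) = Add(Mul(-24029, Pow(-10299, -1)), Mul(34781, Pow(-5983, -1))) = Add(Mul(-24029, Rational(-1, 10299)), Mul(34781, Rational(-1, 5983))) = Add(Rational(24029, 10299), Rational(-34781, 5983)) = Rational(-214444012, 61618917)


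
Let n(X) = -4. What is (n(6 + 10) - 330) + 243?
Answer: -91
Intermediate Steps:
(n(6 + 10) - 330) + 243 = (-4 - 330) + 243 = -334 + 243 = -91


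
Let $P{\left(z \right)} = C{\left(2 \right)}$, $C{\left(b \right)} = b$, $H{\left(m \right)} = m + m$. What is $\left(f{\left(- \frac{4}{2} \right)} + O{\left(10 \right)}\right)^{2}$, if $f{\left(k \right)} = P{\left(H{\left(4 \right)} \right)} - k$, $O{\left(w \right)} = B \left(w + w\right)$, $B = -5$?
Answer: $9216$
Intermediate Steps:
$H{\left(m \right)} = 2 m$
$O{\left(w \right)} = - 10 w$ ($O{\left(w \right)} = - 5 \left(w + w\right) = - 5 \cdot 2 w = - 10 w$)
$P{\left(z \right)} = 2$
$f{\left(k \right)} = 2 - k$
$\left(f{\left(- \frac{4}{2} \right)} + O{\left(10 \right)}\right)^{2} = \left(\left(2 - - \frac{4}{2}\right) - 100\right)^{2} = \left(\left(2 - \left(-4\right) \frac{1}{2}\right) - 100\right)^{2} = \left(\left(2 - -2\right) - 100\right)^{2} = \left(\left(2 + 2\right) - 100\right)^{2} = \left(4 - 100\right)^{2} = \left(-96\right)^{2} = 9216$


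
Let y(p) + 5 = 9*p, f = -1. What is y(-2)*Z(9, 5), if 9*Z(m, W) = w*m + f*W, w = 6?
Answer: -1127/9 ≈ -125.22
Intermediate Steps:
Z(m, W) = -W/9 + 2*m/3 (Z(m, W) = (6*m - W)/9 = (-W + 6*m)/9 = -W/9 + 2*m/3)
y(p) = -5 + 9*p
y(-2)*Z(9, 5) = (-5 + 9*(-2))*(-⅑*5 + (⅔)*9) = (-5 - 18)*(-5/9 + 6) = -23*49/9 = -1127/9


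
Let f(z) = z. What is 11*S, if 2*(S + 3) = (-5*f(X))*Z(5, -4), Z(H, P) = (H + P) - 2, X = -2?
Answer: -88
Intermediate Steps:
Z(H, P) = -2 + H + P
S = -8 (S = -3 + ((-5*(-2))*(-2 + 5 - 4))/2 = -3 + (10*(-1))/2 = -3 + (1/2)*(-10) = -3 - 5 = -8)
11*S = 11*(-8) = -88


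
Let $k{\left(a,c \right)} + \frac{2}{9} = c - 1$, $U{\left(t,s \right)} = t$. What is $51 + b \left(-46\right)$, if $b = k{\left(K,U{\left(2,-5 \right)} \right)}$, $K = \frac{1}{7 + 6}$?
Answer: $\frac{137}{9} \approx 15.222$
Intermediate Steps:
$K = \frac{1}{13} \approx 0.076923$
$k{\left(a,c \right)} = - \frac{11}{9} + c$ ($k{\left(a,c \right)} = - \frac{2}{9} + \left(c - 1\right) = - \frac{2}{9} + \left(-1 + c\right) = - \frac{11}{9} + c$)
$b = \frac{7}{9}$ ($b = - \frac{11}{9} + 2 = \frac{7}{9} \approx 0.77778$)
$51 + b \left(-46\right) = 51 + \frac{7}{9} \left(-46\right) = 51 - \frac{322}{9} = \frac{137}{9}$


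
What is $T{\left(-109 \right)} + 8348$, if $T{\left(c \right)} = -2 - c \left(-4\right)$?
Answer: $7910$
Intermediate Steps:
$T{\left(c \right)} = -2 + 4 c$ ($T{\left(c \right)} = -2 - - 4 c = -2 + 4 c$)
$T{\left(-109 \right)} + 8348 = \left(-2 + 4 \left(-109\right)\right) + 8348 = \left(-2 - 436\right) + 8348 = -438 + 8348 = 7910$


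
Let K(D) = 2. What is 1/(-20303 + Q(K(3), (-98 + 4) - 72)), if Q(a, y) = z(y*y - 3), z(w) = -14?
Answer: -1/20317 ≈ -4.9220e-5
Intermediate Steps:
Q(a, y) = -14
1/(-20303 + Q(K(3), (-98 + 4) - 72)) = 1/(-20303 - 14) = 1/(-20317) = -1/20317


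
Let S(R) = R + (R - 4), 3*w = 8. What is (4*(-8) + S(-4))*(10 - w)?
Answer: -968/3 ≈ -322.67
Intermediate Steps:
w = 8/3 (w = (1/3)*8 = 8/3 ≈ 2.6667)
S(R) = -4 + 2*R (S(R) = R + (-4 + R) = -4 + 2*R)
(4*(-8) + S(-4))*(10 - w) = (4*(-8) + (-4 + 2*(-4)))*(10 - 1*8/3) = (-32 + (-4 - 8))*(10 - 8/3) = (-32 - 12)*(22/3) = -44*22/3 = -968/3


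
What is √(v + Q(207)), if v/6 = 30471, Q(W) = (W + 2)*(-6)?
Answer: 2*√45393 ≈ 426.11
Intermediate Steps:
Q(W) = -12 - 6*W (Q(W) = (2 + W)*(-6) = -12 - 6*W)
v = 182826 (v = 6*30471 = 182826)
√(v + Q(207)) = √(182826 + (-12 - 6*207)) = √(182826 + (-12 - 1242)) = √(182826 - 1254) = √181572 = 2*√45393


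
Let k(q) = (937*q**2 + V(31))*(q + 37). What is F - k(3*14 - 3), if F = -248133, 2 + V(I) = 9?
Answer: -108562117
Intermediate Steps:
V(I) = 7 (V(I) = -2 + 9 = 7)
k(q) = (7 + 937*q**2)*(37 + q) (k(q) = (937*q**2 + 7)*(q + 37) = (7 + 937*q**2)*(37 + q))
F - k(3*14 - 3) = -248133 - (259 + 7*(3*14 - 3) + 937*(3*14 - 3)**3 + 34669*(3*14 - 3)**2) = -248133 - (259 + 7*(42 - 3) + 937*(42 - 3)**3 + 34669*(42 - 3)**2) = -248133 - (259 + 7*39 + 937*39**3 + 34669*39**2) = -248133 - (259 + 273 + 937*59319 + 34669*1521) = -248133 - (259 + 273 + 55581903 + 52731549) = -248133 - 1*108313984 = -248133 - 108313984 = -108562117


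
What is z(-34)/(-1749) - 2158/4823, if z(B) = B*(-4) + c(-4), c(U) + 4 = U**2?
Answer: -6514/12243 ≈ -0.53206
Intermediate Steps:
c(U) = -4 + U**2
z(B) = 12 - 4*B (z(B) = B*(-4) + (-4 + (-4)**2) = -4*B + (-4 + 16) = -4*B + 12 = 12 - 4*B)
z(-34)/(-1749) - 2158/4823 = (12 - 4*(-34))/(-1749) - 2158/4823 = (12 + 136)*(-1/1749) - 2158*1/4823 = 148*(-1/1749) - 166/371 = -148/1749 - 166/371 = -6514/12243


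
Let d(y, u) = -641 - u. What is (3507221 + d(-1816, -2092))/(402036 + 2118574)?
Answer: 1754336/1260305 ≈ 1.3920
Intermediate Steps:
(3507221 + d(-1816, -2092))/(402036 + 2118574) = (3507221 + (-641 - 1*(-2092)))/(402036 + 2118574) = (3507221 + (-641 + 2092))/2520610 = (3507221 + 1451)*(1/2520610) = 3508672*(1/2520610) = 1754336/1260305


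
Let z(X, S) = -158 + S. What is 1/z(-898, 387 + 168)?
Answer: 1/397 ≈ 0.0025189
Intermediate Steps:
1/z(-898, 387 + 168) = 1/(-158 + (387 + 168)) = 1/(-158 + 555) = 1/397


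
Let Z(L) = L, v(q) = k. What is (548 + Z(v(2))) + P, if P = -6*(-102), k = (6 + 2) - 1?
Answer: 1167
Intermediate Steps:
k = 7 (k = 8 - 1 = 7)
P = 612
v(q) = 7
(548 + Z(v(2))) + P = (548 + 7) + 612 = 555 + 612 = 1167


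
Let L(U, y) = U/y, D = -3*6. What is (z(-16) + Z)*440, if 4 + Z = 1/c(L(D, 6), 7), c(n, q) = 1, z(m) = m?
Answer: -8360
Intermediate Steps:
D = -18
Z = -3 (Z = -4 + 1/1 = -4 + 1 = -3)
(z(-16) + Z)*440 = (-16 - 3)*440 = -19*440 = -8360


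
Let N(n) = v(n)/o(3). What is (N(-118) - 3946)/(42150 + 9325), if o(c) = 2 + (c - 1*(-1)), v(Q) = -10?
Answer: -11843/154425 ≈ -0.076691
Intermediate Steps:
o(c) = 3 + c (o(c) = 2 + (c + 1) = 2 + (1 + c) = 3 + c)
N(n) = -5/3 (N(n) = -10/(3 + 3) = -10/6 = -10*⅙ = -5/3)
(N(-118) - 3946)/(42150 + 9325) = (-5/3 - 3946)/(42150 + 9325) = -11843/3/51475 = -11843/3*1/51475 = -11843/154425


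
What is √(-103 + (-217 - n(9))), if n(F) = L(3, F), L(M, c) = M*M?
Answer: I*√329 ≈ 18.138*I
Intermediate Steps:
L(M, c) = M²
n(F) = 9 (n(F) = 3² = 9)
√(-103 + (-217 - n(9))) = √(-103 + (-217 - 1*9)) = √(-103 + (-217 - 9)) = √(-103 - 226) = √(-329) = I*√329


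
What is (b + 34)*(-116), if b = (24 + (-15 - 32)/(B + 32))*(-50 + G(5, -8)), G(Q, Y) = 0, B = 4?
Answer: 1149154/9 ≈ 1.2768e+5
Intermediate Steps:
b = -20425/18 (b = (24 + (-15 - 32)/(4 + 32))*(-50 + 0) = (24 - 47/36)*(-50) = (817/36)*(-50) = -20425/18 ≈ -1134.7)
(b + 34)*(-116) = (-20425/18 + 34)*(-116) = -19813/18*(-116) = 1149154/9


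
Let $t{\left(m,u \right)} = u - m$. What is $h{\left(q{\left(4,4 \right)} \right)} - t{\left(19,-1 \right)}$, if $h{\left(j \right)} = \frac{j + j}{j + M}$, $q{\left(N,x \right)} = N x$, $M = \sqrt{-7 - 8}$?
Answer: $\frac{5932}{271} - \frac{32 i \sqrt{15}}{271} \approx 21.889 - 0.45733 i$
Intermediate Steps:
$M = i \sqrt{15}$ ($M = \sqrt{-15} = i \sqrt{15} \approx 3.873 i$)
$h{\left(j \right)} = \frac{2 j}{j + i \sqrt{15}}$ ($h{\left(j \right)} = \frac{j + j}{j + i \sqrt{15}} = \frac{2 j}{j + i \sqrt{15}}$)
$h{\left(q{\left(4,4 \right)} \right)} - t{\left(19,-1 \right)} = \frac{2 \cdot 4 \cdot 4}{4 \cdot 4 + i \sqrt{15}} - \left(-1 - 19\right) = 2 \cdot 16 \frac{1}{16 + i \sqrt{15}} - \left(-1 - 19\right) = \frac{32}{16 + i \sqrt{15}} - -20 = \frac{32}{16 + i \sqrt{15}} + 20 = 20 + \frac{32}{16 + i \sqrt{15}}$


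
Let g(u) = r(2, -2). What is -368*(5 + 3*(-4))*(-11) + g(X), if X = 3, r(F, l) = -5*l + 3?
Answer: -28323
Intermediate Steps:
r(F, l) = 3 - 5*l
g(u) = 13 (g(u) = 3 - 5*(-2) = 3 + 10 = 13)
-368*(5 + 3*(-4))*(-11) + g(X) = -368*(5 + 3*(-4))*(-11) + 13 = -368*(5 - 12)*(-11) + 13 = -(-2576)*(-11) + 13 = -368*77 + 13 = -28336 + 13 = -28323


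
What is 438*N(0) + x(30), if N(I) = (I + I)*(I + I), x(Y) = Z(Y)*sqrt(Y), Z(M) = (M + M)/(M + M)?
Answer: sqrt(30) ≈ 5.4772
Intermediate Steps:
Z(M) = 1 (Z(M) = (2*M)/((2*M)) = (2*M)*(1/(2*M)) = 1)
x(Y) = sqrt(Y) (x(Y) = 1*sqrt(Y) = sqrt(Y))
N(I) = 4*I**2 (N(I) = (2*I)*(2*I) = 4*I**2)
438*N(0) + x(30) = 438*(4*0**2) + sqrt(30) = 438*(4*0) + sqrt(30) = 438*0 + sqrt(30) = 0 + sqrt(30) = sqrt(30)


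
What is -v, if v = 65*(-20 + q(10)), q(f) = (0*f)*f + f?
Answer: 650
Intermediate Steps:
q(f) = f (q(f) = 0*f + f = 0 + f = f)
v = -650 (v = 65*(-20 + 10) = 65*(-10) = -650)
-v = -1*(-650) = 650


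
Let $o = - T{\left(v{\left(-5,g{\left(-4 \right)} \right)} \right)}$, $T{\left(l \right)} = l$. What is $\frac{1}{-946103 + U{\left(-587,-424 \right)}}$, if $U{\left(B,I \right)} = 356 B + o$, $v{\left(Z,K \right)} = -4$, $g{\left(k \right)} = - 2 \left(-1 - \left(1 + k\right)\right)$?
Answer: $- \frac{1}{1155071} \approx -8.6575 \cdot 10^{-7}$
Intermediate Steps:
$g{\left(k \right)} = 4 + 2 k$ ($g{\left(k \right)} = - 2 \left(-2 - k\right) = 4 + 2 k$)
$o = 4$ ($o = \left(-1\right) \left(-4\right) = 4$)
$U{\left(B,I \right)} = 4 + 356 B$ ($U{\left(B,I \right)} = 356 B + 4 = 4 + 356 B$)
$\frac{1}{-946103 + U{\left(-587,-424 \right)}} = \frac{1}{-946103 + \left(4 + 356 \left(-587\right)\right)} = \frac{1}{-946103 + \left(4 - 208972\right)} = \frac{1}{-946103 - 208968} = \frac{1}{-1155071} = - \frac{1}{1155071}$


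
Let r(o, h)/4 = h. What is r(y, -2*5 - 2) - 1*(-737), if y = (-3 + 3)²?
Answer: 689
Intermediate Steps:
y = 0 (y = 0² = 0)
r(o, h) = 4*h
r(y, -2*5 - 2) - 1*(-737) = 4*(-2*5 - 2) - 1*(-737) = 4*(-10 - 2) + 737 = 4*(-12) + 737 = -48 + 737 = 689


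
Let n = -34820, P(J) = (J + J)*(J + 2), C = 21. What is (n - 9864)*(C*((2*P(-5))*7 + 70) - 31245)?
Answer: 936353220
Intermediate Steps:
P(J) = 2*J*(2 + J) (P(J) = (2*J)*(2 + J) = 2*J*(2 + J))
(n - 9864)*(C*((2*P(-5))*7 + 70) - 31245) = (-34820 - 9864)*(21*((2*(2*(-5)*(2 - 5)))*7 + 70) - 31245) = -44684*(21*((2*(2*(-5)*(-3)))*7 + 70) - 31245) = -44684*(21*((2*30)*7 + 70) - 31245) = -44684*(21*(60*7 + 70) - 31245) = -44684*(21*(420 + 70) - 31245) = -44684*(21*490 - 31245) = -44684*(10290 - 31245) = -44684*(-20955) = 936353220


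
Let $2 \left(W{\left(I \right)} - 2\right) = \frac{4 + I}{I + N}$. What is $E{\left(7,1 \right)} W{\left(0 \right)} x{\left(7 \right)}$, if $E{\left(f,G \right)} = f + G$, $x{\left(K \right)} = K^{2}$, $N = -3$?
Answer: $\frac{1568}{3} \approx 522.67$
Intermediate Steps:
$W{\left(I \right)} = 2 + \frac{4 + I}{2 \left(-3 + I\right)}$ ($W{\left(I \right)} = 2 + \frac{\left(4 + I\right) \frac{1}{I - 3}}{2} = 2 + \frac{\left(4 + I\right) \frac{1}{-3 + I}}{2} = 2 + \frac{\frac{1}{-3 + I} \left(4 + I\right)}{2} = 2 + \frac{4 + I}{2 \left(-3 + I\right)}$)
$E{\left(f,G \right)} = G + f$
$E{\left(7,1 \right)} W{\left(0 \right)} x{\left(7 \right)} = \left(1 + 7\right) \frac{-8 + 5 \cdot 0}{2 \left(-3 + 0\right)} 7^{2} = 8 \frac{-8 + 0}{2 \left(-3\right)} 49 = 8 \cdot \frac{1}{2} \left(- \frac{1}{3}\right) \left(-8\right) 49 = 8 \cdot \frac{4}{3} \cdot 49 = \frac{32}{3} \cdot 49 = \frac{1568}{3}$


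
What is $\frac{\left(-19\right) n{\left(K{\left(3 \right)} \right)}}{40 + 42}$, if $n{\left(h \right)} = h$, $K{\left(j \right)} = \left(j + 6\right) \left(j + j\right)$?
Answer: $- \frac{513}{41} \approx -12.512$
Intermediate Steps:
$K{\left(j \right)} = 2 j \left(6 + j\right)$ ($K{\left(j \right)} = \left(6 + j\right) 2 j = 2 j \left(6 + j\right)$)
$\frac{\left(-19\right) n{\left(K{\left(3 \right)} \right)}}{40 + 42} = \frac{\left(-19\right) 2 \cdot 3 \left(6 + 3\right)}{40 + 42} = \frac{\left(-19\right) 2 \cdot 3 \cdot 9}{82} = \left(-19\right) 54 \cdot \frac{1}{82} = \left(-1026\right) \frac{1}{82} = - \frac{513}{41}$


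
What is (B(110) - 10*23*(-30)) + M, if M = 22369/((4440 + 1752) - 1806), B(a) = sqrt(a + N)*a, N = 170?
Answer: 30285769/4386 + 220*sqrt(70) ≈ 8745.8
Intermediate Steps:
B(a) = a*sqrt(170 + a) (B(a) = sqrt(a + 170)*a = sqrt(170 + a)*a = a*sqrt(170 + a))
M = 22369/4386 (M = 22369/(6192 - 1806) = 22369/4386 ≈ 5.1001)
(B(110) - 10*23*(-30)) + M = (110*sqrt(170 + 110) - 10*23*(-30)) + 22369/4386 = (110*sqrt(280) - 230*(-30)) + 22369/4386 = (110*(2*sqrt(70)) - 1*(-6900)) + 22369/4386 = (220*sqrt(70) + 6900) + 22369/4386 = (6900 + 220*sqrt(70)) + 22369/4386 = 30285769/4386 + 220*sqrt(70)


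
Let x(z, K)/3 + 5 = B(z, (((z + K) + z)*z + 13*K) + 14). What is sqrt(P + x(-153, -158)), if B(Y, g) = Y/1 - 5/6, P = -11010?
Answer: I*sqrt(45946)/2 ≈ 107.18*I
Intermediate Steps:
B(Y, g) = -5/6 + Y (B(Y, g) = Y*1 - 5*1/6 = Y - 5/6 = -5/6 + Y)
x(z, K) = -35/2 + 3*z (x(z, K) = -15 + 3*(-5/6 + z) = -15 + (-5/2 + 3*z) = -35/2 + 3*z)
sqrt(P + x(-153, -158)) = sqrt(-11010 + (-35/2 + 3*(-153))) = sqrt(-11010 + (-35/2 - 459)) = sqrt(-11010 - 953/2) = sqrt(-22973/2) = I*sqrt(45946)/2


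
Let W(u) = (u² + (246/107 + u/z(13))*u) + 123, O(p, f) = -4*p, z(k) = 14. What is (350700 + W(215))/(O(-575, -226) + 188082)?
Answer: 600464439/285192236 ≈ 2.1055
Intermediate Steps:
W(u) = 123 + u² + u*(246/107 + u/14) (W(u) = (u² + (246/107 + u/14)*u) + 123 = (u² + u*(246/107 + u/14)) + 123 = 123 + u² + u*(246/107 + u/14))
(350700 + W(215))/(O(-575, -226) + 188082) = (350700 + (123 + (15/14)*215² + (246/107)*215))/(-4*(-575) + 188082) = (350700 + (123 + (15/14)*46225 + 52890/107))/(2300 + 188082) = (350700 + (123 + 693375/14 + 52890/107))/190382 = (350700 + 75115839/1498)*(1/190382) = (600464439/1498)*(1/190382) = 600464439/285192236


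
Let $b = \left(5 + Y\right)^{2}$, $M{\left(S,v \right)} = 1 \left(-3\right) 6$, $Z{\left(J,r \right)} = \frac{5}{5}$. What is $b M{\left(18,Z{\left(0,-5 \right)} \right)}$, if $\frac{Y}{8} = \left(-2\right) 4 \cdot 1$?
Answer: $-62658$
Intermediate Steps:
$Z{\left(J,r \right)} = 1$ ($Z{\left(J,r \right)} = 5 \cdot \frac{1}{5} = 1$)
$Y = -64$ ($Y = 8 \left(-2\right) 4 \cdot 1 = 8 \left(\left(-8\right) 1\right) = 8 \left(-8\right) = -64$)
$M{\left(S,v \right)} = -18$ ($M{\left(S,v \right)} = \left(-3\right) 6 = -18$)
$b = 3481$ ($b = \left(5 - 64\right)^{2} = \left(-59\right)^{2} = 3481$)
$b M{\left(18,Z{\left(0,-5 \right)} \right)} = 3481 \left(-18\right) = -62658$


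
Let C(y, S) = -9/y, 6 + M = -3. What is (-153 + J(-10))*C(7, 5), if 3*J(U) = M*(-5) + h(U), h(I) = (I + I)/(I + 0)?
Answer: 1236/7 ≈ 176.57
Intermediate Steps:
M = -9 (M = -6 - 3 = -9)
h(I) = 2 (h(I) = (2*I)/I = 2)
J(U) = 47/3 (J(U) = (-9*(-5) + 2)/3 = (45 + 2)/3 = (1/3)*47 = 47/3)
(-153 + J(-10))*C(7, 5) = (-153 + 47/3)*(-9/7) = -(-1236)/7 = -412/3*(-9/7) = 1236/7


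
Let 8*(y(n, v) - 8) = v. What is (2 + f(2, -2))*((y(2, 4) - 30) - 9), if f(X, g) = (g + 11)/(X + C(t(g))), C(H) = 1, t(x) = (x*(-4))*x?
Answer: -305/2 ≈ -152.50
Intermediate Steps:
t(x) = -4*x² (t(x) = (-4*x)*x = -4*x²)
y(n, v) = 8 + v/8
f(X, g) = (11 + g)/(1 + X) (f(X, g) = (g + 11)/(X + 1) = (11 + g)/(1 + X))
(2 + f(2, -2))*((y(2, 4) - 30) - 9) = (2 + (11 - 2)/(1 + 2))*(((8 + (⅛)*4) - 30) - 9) = (2 + 9/3)*(((8 + ½) - 30) - 9) = (2 + (⅓)*9)*((17/2 - 30) - 9) = (2 + 3)*(-43/2 - 9) = 5*(-61/2) = -305/2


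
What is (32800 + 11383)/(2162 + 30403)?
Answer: 44183/32565 ≈ 1.3568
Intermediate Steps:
(32800 + 11383)/(2162 + 30403) = 44183/32565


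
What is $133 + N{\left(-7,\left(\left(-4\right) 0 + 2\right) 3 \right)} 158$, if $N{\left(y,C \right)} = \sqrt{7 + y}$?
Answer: $133$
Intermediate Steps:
$133 + N{\left(-7,\left(\left(-4\right) 0 + 2\right) 3 \right)} 158 = 133 + \sqrt{7 - 7} \cdot 158 = 133 + \sqrt{0} \cdot 158 = 133 + 0 \cdot 158 = 133 + 0 = 133$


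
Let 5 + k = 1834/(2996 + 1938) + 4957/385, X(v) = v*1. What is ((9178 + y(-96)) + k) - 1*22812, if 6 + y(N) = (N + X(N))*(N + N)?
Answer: 22065872069/949795 ≈ 23232.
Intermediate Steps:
X(v) = v
k = 7832989/949795 (k = -5 + (1834/(2996 + 1938) + 4957/385) = -5 + (1834/4934 + 4957*(1/385)) = -5 + (1834*(1/4934) + 4957/385) = -5 + (917/2467 + 4957/385) = -5 + 12581964/949795 = 7832989/949795 ≈ 8.2470)
y(N) = -6 + 4*N² (y(N) = -6 + (N + N)*(N + N) = -6 + (2*N)*(2*N) = -6 + 4*N²)
((9178 + y(-96)) + k) - 1*22812 = ((9178 + (-6 + 4*(-96)²)) + 7832989/949795) - 1*22812 = ((9178 + (-6 + 4*9216)) + 7832989/949795) - 22812 = ((9178 + (-6 + 36864)) + 7832989/949795) - 22812 = ((9178 + 36858) + 7832989/949795) - 22812 = (46036 + 7832989/949795) - 22812 = 43732595609/949795 - 22812 = 22065872069/949795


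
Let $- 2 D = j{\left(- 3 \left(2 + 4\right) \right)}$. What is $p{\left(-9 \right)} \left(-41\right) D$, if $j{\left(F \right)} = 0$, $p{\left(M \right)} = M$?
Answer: $0$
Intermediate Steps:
$D = 0$ ($D = \left(- \frac{1}{2}\right) 0 = 0$)
$p{\left(-9 \right)} \left(-41\right) D = \left(-9\right) \left(-41\right) 0 = 369 \cdot 0 = 0$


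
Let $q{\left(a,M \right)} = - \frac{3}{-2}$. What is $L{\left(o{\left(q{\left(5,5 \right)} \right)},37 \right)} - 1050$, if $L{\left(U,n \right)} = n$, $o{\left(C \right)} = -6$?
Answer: $-1013$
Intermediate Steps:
$q{\left(a,M \right)} = \frac{3}{2}$ ($q{\left(a,M \right)} = \left(-3\right) \left(- \frac{1}{2}\right) = \frac{3}{2}$)
$L{\left(o{\left(q{\left(5,5 \right)} \right)},37 \right)} - 1050 = 37 - 1050 = -1013$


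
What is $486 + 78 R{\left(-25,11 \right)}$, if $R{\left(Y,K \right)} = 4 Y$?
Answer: $-7314$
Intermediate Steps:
$486 + 78 R{\left(-25,11 \right)} = 486 + 78 \cdot 4 \left(-25\right) = 486 + 78 \left(-100\right) = 486 - 7800 = -7314$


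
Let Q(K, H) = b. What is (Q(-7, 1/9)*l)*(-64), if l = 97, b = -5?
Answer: 31040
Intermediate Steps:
Q(K, H) = -5
(Q(-7, 1/9)*l)*(-64) = -5*97*(-64) = -485*(-64) = 31040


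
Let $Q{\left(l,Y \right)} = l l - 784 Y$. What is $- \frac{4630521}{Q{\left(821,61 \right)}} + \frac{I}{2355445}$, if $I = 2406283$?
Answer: $- \frac{3133360738478}{491673233855} \approx -6.3728$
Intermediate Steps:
$Q{\left(l,Y \right)} = l^{2} - 784 Y$
$- \frac{4630521}{Q{\left(821,61 \right)}} + \frac{I}{2355445} = - \frac{4630521}{821^{2} - 47824} + \frac{2406283}{2355445} = - \frac{4630521}{674041 - 47824} + 2406283 \cdot \frac{1}{2355445} = - \frac{4630521}{626217} + \frac{2406283}{2355445} = \left(-4630521\right) \frac{1}{626217} + \frac{2406283}{2355445} = - \frac{1543507}{208739} + \frac{2406283}{2355445} = - \frac{3133360738478}{491673233855}$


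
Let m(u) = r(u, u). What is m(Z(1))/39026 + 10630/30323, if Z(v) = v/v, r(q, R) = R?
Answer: 414876703/1183385398 ≈ 0.35058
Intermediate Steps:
Z(v) = 1
m(u) = u
m(Z(1))/39026 + 10630/30323 = 1/39026 + 10630/30323 = 414876703/1183385398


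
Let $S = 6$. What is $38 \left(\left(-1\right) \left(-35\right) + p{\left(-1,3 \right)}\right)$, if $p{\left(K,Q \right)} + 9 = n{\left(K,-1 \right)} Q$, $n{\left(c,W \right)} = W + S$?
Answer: $1558$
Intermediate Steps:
$n{\left(c,W \right)} = 6 + W$ ($n{\left(c,W \right)} = W + 6 = 6 + W$)
$p{\left(K,Q \right)} = -9 + 5 Q$ ($p{\left(K,Q \right)} = -9 + \left(6 - 1\right) Q = -9 + 5 Q$)
$38 \left(\left(-1\right) \left(-35\right) + p{\left(-1,3 \right)}\right) = 38 \left(\left(-1\right) \left(-35\right) + \left(-9 + 5 \cdot 3\right)\right) = 38 \left(35 + \left(-9 + 15\right)\right) = 38 \left(35 + 6\right) = 38 \cdot 41 = 1558$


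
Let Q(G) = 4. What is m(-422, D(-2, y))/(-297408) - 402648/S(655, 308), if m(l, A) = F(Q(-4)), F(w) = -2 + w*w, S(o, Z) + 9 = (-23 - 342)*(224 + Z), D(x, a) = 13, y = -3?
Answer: 59874008869/28876681056 ≈ 2.0734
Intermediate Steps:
S(o, Z) = -81769 - 365*Z (S(o, Z) = -9 + (-23 - 342)*(224 + Z) = -9 - 365*(224 + Z) = -9 + (-81760 - 365*Z) = -81769 - 365*Z)
F(w) = -2 + w²
m(l, A) = 14 (m(l, A) = -2 + 4² = -2 + 16 = 14)
m(-422, D(-2, y))/(-297408) - 402648/S(655, 308) = 14/(-297408) - 402648/(-81769 - 365*308) = 14*(-1/297408) - 402648/(-81769 - 112420) = -7/148704 - 402648/(-194189) = -7/148704 - 402648*(-1/194189) = -7/148704 + 402648/194189 = 59874008869/28876681056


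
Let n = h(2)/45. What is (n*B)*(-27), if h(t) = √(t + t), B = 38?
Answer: -228/5 ≈ -45.600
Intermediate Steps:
h(t) = √2*√t (h(t) = √(2*t) = √2*√t)
n = 2/45 (n = (√2*√2)/45 = 2*(1/45) = 2/45 ≈ 0.044444)
(n*B)*(-27) = ((2/45)*38)*(-27) = (76/45)*(-27) = -228/5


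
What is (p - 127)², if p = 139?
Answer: 144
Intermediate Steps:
(p - 127)² = (139 - 127)² = 12² = 144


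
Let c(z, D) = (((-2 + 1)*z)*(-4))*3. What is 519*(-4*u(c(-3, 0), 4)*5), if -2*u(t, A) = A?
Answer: 20760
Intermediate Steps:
c(z, D) = 12*z (c(z, D) = (-z*(-4))*3 = (4*z)*3 = 12*z)
u(t, A) = -A/2
519*(-4*u(c(-3, 0), 4)*5) = 519*(-(-2)*4*5) = 519*(-4*(-2)*5) = 519*(8*5) = 519*40 = 20760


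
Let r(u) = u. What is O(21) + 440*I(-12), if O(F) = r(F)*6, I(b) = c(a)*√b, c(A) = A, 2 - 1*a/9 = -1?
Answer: 126 + 23760*I*√3 ≈ 126.0 + 41154.0*I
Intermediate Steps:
a = 27 (a = 18 - 9*(-1) = 18 + 9 = 27)
I(b) = 27*√b
O(F) = 6*F (O(F) = F*6 = 6*F)
O(21) + 440*I(-12) = 6*21 + 440*(27*√(-12)) = 126 + 440*(27*(2*I*√3)) = 126 + 440*(54*I*√3) = 126 + 23760*I*√3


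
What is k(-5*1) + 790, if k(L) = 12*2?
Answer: 814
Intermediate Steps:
k(L) = 24
k(-5*1) + 790 = 24 + 790 = 814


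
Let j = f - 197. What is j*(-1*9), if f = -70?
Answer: 2403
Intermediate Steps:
j = -267 (j = -70 - 197 = -267)
j*(-1*9) = -(-267)*9 = -267*(-9) = 2403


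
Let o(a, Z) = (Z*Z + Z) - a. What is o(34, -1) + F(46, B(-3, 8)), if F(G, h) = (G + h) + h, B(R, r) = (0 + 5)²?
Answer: 62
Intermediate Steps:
o(a, Z) = Z + Z² - a (o(a, Z) = (Z² + Z) - a = (Z + Z²) - a = Z + Z² - a)
B(R, r) = 25 (B(R, r) = 5² = 25)
F(G, h) = G + 2*h
o(34, -1) + F(46, B(-3, 8)) = (-1 + (-1)² - 1*34) + (46 + 2*25) = (-1 + 1 - 34) + (46 + 50) = -34 + 96 = 62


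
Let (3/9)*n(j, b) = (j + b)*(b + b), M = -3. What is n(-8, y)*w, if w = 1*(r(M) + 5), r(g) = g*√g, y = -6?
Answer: 2520 - 1512*I*√3 ≈ 2520.0 - 2618.9*I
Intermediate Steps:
n(j, b) = 6*b*(b + j) (n(j, b) = 3*((j + b)*(b + b)) = 3*((b + j)*(2*b)) = 3*(2*b*(b + j)) = 6*b*(b + j))
r(g) = g^(3/2)
w = 5 - 3*I*√3 (w = 1*((-3)^(3/2) + 5) = 1*(-3*I*√3 + 5) = 1*(5 - 3*I*√3) = 5 - 3*I*√3 ≈ 5.0 - 5.1962*I)
n(-8, y)*w = (6*(-6)*(-6 - 8))*(5 - 3*I*√3) = (6*(-6)*(-14))*(5 - 3*I*√3) = 504*(5 - 3*I*√3) = 2520 - 1512*I*√3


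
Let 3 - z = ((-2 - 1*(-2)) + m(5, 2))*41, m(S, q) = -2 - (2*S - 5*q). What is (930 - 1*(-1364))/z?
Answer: 2294/85 ≈ 26.988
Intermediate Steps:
m(S, q) = -2 - 2*S + 5*q (m(S, q) = -2 - (-5*q + 2*S) = -2 + (-2*S + 5*q) = -2 - 2*S + 5*q)
z = 85 (z = 3 - ((-2 - 1*(-2)) + (-2 - 2*5 + 5*2))*41 = 3 - ((-2 + 2) + (-2 - 10 + 10))*41 = 3 - (0 - 2)*41 = 3 - (-2)*41 = 3 - 1*(-82) = 3 + 82 = 85)
(930 - 1*(-1364))/z = (930 - 1*(-1364))/85 = (930 + 1364)*(1/85) = 2294*(1/85) = 2294/85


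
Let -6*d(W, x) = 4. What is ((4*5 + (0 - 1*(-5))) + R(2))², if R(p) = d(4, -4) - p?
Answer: 4489/9 ≈ 498.78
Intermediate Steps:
d(W, x) = -⅔ (d(W, x) = -⅙*4 = -⅔)
R(p) = -⅔ - p
((4*5 + (0 - 1*(-5))) + R(2))² = ((4*5 + (0 - 1*(-5))) + (-⅔ - 1*2))² = ((20 + (0 + 5)) + (-⅔ - 2))² = ((20 + 5) - 8/3)² = (25 - 8/3)² = (67/3)² = 4489/9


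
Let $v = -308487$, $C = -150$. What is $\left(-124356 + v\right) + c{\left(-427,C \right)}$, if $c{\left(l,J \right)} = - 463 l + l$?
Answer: $-235569$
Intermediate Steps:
$c{\left(l,J \right)} = - 462 l$
$\left(-124356 + v\right) + c{\left(-427,C \right)} = \left(-124356 - 308487\right) - -197274 = -432843 + 197274 = -235569$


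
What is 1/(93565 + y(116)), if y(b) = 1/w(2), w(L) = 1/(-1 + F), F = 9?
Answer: 1/93573 ≈ 1.0687e-5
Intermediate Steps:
w(L) = 1/8 (w(L) = 1/(-1 + 9) = 1/8)
y(b) = 8 (y(b) = 1/(1/8) = 8)
1/(93565 + y(116)) = 1/(93565 + 8) = 1/93573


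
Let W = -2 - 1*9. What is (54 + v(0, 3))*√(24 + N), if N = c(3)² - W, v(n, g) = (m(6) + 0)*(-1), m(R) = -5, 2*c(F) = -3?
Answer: 59*√149/2 ≈ 360.09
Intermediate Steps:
c(F) = -3/2 (c(F) = (½)*(-3) = -3/2)
v(n, g) = 5 (v(n, g) = (-5 + 0)*(-1) = -5*(-1) = 5)
W = -11 (W = -2 - 9 = -11)
N = 53/4 (N = (-3/2)² - 1*(-11) = 9/4 + 11 = 53/4 ≈ 13.250)
(54 + v(0, 3))*√(24 + N) = (54 + 5)*√(24 + 53/4) = 59*√(149/4) = 59*(√149/2) = 59*√149/2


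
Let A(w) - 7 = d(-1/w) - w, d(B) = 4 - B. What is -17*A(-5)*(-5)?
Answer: 1343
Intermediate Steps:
A(w) = 11 + 1/w - w (A(w) = 7 + ((4 - (-1)/w) - w) = 7 + ((4 + 1/w) - w) = 7 + (4 + 1/w - w) = 11 + 1/w - w)
-17*A(-5)*(-5) = -17*(11 + 1/(-5) - 1*(-5))*(-5) = -17*(11 - ⅕ + 5)*(-5) = -17*79/5*(-5) = -1343/5*(-5) = 1343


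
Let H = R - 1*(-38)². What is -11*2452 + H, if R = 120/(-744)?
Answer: -880901/31 ≈ -28416.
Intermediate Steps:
R = -5/31 (R = 120*(-1/744) = -5/31 ≈ -0.16129)
H = -44769/31 (H = -5/31 - 1*(-38)² = -5/31 - 1*1444 = -5/31 - 1444 = -44769/31 ≈ -1444.2)
-11*2452 + H = -11*2452 - 44769/31 = -26972 - 44769/31 = -880901/31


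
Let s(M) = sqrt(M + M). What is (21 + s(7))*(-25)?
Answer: -525 - 25*sqrt(14) ≈ -618.54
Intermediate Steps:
s(M) = sqrt(2)*sqrt(M) (s(M) = sqrt(2*M) = sqrt(2)*sqrt(M))
(21 + s(7))*(-25) = (21 + sqrt(2)*sqrt(7))*(-25) = (21 + sqrt(14))*(-25) = -525 - 25*sqrt(14)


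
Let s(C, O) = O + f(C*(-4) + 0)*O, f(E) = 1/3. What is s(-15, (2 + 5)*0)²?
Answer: 0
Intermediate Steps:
f(E) = ⅓
s(C, O) = 4*O/3 (s(C, O) = O + O/3 = 4*O/3)
s(-15, (2 + 5)*0)² = (4*((2 + 5)*0)/3)² = (4*(7*0)/3)² = ((4/3)*0)² = 0² = 0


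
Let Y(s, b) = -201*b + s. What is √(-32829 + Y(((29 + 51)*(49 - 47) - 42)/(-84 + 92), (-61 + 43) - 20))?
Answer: I*√100705/2 ≈ 158.67*I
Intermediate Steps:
Y(s, b) = s - 201*b
√(-32829 + Y(((29 + 51)*(49 - 47) - 42)/(-84 + 92), (-61 + 43) - 20)) = √(-32829 + (((29 + 51)*(49 - 47) - 42)/(-84 + 92) - 201*((-61 + 43) - 20))) = √(-32829 + ((80*2 - 42)/8 - 201*(-18 - 20))) = √(-32829 + ((160 - 42)*(⅛) - 201*(-38))) = √(-32829 + (118*(⅛) + 7638)) = √(-32829 + (59/4 + 7638)) = √(-32829 + 30611/4) = √(-100705/4) = I*√100705/2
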